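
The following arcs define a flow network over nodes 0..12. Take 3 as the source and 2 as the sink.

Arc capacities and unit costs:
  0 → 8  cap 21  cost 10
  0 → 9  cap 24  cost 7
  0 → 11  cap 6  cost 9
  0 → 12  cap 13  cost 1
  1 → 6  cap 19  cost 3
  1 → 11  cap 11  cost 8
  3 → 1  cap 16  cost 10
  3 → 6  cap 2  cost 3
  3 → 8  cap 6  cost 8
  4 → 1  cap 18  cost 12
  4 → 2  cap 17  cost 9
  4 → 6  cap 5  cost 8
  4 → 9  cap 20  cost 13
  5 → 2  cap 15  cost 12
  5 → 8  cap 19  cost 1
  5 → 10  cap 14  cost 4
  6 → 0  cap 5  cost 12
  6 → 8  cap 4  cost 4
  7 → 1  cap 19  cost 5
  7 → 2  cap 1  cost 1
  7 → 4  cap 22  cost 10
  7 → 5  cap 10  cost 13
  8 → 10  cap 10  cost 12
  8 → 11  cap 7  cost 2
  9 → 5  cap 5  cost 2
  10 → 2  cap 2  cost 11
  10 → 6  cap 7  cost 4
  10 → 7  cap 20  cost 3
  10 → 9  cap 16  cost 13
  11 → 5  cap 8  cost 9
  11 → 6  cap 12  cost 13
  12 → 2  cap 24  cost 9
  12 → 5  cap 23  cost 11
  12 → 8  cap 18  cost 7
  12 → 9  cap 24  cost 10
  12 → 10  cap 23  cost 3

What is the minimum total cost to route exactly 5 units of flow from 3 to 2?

Minimum cost for 5 units: 136

shortest-cost path #1: 3→6→8→10→7→2 push 1 @ unit cost 23 (adds 23)
shortest-cost path #2: 3→6→0→12→2 push 1 @ unit cost 25 (adds 25)
shortest-cost path #3: 3→8→6→0→12→2 push 1 @ unit cost 26 (adds 26)
shortest-cost path #4: 3→8→10→2 push 2 @ unit cost 31 (adds 62)
total cost = 136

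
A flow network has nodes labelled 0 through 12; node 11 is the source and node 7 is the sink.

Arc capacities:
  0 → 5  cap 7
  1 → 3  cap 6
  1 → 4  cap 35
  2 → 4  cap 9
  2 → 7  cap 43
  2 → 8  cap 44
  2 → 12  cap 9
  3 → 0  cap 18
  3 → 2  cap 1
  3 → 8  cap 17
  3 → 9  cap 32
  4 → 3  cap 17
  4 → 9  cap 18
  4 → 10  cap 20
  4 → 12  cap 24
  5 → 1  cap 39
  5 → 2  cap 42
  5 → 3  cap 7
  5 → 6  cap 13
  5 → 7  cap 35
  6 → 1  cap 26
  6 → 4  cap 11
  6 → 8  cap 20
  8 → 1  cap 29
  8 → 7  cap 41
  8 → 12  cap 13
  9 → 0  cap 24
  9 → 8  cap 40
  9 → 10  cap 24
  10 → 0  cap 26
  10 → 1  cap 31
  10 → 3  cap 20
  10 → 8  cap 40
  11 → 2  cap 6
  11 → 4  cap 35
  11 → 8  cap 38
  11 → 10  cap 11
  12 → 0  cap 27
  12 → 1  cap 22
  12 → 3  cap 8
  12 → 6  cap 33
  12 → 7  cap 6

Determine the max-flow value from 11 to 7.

augment #1: 11→2→7 bottleneck 6, total now 6
augment #2: 11→8→7 bottleneck 38, total now 44
augment #3: 11→4→12→7 bottleneck 6, total now 50
augment #4: 11→10→8→7 bottleneck 3, total now 53
augment #5: 11→4→3→2→7 bottleneck 1, total now 54
augment #6: 11→10→0→5→7 bottleneck 7, total now 61

Maximum flow value: 61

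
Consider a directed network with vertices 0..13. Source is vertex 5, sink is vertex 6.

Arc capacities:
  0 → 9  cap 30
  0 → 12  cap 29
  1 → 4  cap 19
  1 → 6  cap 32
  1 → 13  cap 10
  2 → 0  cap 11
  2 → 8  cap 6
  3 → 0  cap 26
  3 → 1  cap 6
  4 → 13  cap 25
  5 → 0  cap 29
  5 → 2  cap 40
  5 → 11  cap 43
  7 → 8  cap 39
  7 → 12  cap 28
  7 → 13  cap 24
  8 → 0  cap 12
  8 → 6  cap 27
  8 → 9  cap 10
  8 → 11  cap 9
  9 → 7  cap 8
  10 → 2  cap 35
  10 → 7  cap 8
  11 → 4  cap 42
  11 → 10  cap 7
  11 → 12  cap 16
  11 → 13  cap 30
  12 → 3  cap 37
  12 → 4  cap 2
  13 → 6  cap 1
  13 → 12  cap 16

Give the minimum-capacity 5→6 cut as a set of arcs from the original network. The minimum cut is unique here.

augment #1: 5→2→8→6 push 6
augment #2: 5→11→13→6 push 1
augment #3: 5→0→9→7→8→6 push 8
augment #4: 5→0→12→3→1→6 push 6
augment #5: 5→11→10→7→8→6 push 7
max flow = 28; residual-reachable set from 5 gives S-side
cut edges (S→T): {(2,8), (3,1), (9,7), (11,10), (13,6)} total cap 28

Min-cut arcs: {(2,8), (3,1), (9,7), (11,10), (13,6)} (total capacity 28)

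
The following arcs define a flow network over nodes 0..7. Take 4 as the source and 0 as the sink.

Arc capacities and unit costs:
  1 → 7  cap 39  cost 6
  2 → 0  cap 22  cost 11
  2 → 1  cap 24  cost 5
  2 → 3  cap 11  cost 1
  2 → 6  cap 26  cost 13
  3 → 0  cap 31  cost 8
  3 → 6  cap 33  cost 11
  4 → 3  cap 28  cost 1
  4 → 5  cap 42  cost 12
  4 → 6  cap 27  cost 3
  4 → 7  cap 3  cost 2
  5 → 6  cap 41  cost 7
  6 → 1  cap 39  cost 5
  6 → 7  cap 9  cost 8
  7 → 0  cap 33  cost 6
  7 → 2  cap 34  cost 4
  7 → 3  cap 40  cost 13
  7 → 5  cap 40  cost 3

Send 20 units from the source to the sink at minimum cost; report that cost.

Minimum cost for 20 units: 177

shortest-cost path #1: 4→7→0 push 3 @ unit cost 8 (adds 24)
shortest-cost path #2: 4→3→0 push 17 @ unit cost 9 (adds 153)
total cost = 177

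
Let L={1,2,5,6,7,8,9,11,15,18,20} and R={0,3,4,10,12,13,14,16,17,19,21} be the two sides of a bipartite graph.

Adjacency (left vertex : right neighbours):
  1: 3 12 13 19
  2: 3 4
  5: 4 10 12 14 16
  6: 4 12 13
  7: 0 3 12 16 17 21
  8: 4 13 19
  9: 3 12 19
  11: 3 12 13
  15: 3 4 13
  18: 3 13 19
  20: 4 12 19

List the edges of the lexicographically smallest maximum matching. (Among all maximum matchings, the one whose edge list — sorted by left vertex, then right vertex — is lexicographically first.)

|M| = 7 (so the lex-smallest maximum matching has 7 edges)
process left vertices in ascending order; for each, take the smallest-labelled available neighbour that still permits 7 edges overall, or leave it unmatched if none does
lex-smallest matching: {1-3, 2-4, 5-10, 6-12, 7-0, 8-13, 9-19}

Lex-smallest maximum matching: {(1,3), (2,4), (5,10), (6,12), (7,0), (8,13), (9,19)}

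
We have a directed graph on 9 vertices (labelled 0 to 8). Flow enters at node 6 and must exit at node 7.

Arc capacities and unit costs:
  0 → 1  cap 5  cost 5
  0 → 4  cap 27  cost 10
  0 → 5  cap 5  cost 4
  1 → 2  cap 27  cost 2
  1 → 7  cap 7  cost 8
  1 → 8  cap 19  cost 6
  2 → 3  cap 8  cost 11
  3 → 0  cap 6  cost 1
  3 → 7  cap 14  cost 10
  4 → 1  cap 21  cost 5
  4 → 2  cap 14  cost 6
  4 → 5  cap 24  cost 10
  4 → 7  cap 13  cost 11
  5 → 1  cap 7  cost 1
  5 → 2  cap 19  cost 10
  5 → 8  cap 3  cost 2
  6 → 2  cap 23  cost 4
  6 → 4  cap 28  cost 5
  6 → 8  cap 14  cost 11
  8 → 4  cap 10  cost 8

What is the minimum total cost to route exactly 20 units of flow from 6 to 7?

shortest-cost path #1: 6→4→7 push 13 @ unit cost 16 (adds 208)
shortest-cost path #2: 6→4→1→7 push 7 @ unit cost 18 (adds 126)
total cost = 334

Minimum cost for 20 units: 334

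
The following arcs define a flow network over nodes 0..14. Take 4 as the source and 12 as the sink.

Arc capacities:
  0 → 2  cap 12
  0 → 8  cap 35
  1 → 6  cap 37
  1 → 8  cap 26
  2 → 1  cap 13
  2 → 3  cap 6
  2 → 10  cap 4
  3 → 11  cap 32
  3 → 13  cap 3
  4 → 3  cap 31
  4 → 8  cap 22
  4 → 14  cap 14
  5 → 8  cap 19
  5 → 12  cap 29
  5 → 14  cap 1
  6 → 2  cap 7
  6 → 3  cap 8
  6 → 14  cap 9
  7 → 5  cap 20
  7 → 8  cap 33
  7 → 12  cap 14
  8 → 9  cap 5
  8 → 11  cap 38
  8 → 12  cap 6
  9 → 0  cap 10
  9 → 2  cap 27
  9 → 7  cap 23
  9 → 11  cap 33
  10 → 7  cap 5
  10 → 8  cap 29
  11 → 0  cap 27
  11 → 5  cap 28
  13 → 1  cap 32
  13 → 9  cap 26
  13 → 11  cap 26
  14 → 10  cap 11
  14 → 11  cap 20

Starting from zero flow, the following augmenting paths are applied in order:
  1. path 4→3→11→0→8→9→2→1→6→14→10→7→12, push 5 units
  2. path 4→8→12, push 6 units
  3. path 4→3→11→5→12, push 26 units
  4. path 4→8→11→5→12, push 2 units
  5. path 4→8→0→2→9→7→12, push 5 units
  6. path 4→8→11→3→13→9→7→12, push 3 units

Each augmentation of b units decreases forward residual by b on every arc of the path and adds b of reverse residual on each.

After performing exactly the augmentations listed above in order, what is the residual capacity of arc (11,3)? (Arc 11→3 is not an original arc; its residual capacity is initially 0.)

after path 1 (4→3→11→0→8→9→2→1→6→14→10→7→12, push 5): res(11,3)=5
after path 2 (4→8→12, push 6): res(11,3)=5
after path 3 (4→3→11→5→12, push 26): res(11,3)=31
after path 4 (4→8→11→5→12, push 2): res(11,3)=31
after path 5 (4→8→0→2→9→7→12, push 5): res(11,3)=31
after path 6 (4→8→11→3→13→9→7→12, push 3): res(11,3)=28

Residual capacity of (11,3): 28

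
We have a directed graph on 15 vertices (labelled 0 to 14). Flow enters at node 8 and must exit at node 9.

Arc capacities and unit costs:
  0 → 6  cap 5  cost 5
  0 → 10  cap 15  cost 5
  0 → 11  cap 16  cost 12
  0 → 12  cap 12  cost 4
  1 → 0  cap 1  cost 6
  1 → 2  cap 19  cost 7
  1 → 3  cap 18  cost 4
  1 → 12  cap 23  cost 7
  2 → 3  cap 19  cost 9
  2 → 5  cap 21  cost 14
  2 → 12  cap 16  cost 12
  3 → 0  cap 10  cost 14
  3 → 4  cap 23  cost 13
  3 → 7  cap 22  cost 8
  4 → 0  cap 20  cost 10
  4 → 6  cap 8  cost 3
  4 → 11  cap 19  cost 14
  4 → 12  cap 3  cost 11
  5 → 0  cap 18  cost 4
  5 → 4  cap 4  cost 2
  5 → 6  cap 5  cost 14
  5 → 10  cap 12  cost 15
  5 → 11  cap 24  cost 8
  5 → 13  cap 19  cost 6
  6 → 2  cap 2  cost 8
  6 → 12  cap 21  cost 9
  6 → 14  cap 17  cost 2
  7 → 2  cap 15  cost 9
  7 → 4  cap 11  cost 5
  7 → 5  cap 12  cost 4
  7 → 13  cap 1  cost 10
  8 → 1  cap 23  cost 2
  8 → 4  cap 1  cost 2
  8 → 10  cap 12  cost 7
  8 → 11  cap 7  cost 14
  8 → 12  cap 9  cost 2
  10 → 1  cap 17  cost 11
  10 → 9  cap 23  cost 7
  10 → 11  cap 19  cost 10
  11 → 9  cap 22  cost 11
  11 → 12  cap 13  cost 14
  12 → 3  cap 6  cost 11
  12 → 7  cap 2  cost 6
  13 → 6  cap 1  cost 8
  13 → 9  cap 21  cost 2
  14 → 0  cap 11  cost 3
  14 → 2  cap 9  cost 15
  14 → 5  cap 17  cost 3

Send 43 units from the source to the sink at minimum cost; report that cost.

shortest-cost path #1: 8→10→9 push 12 @ unit cost 14 (adds 168)
shortest-cost path #2: 8→4→6→14→5→13→9 push 1 @ unit cost 18 (adds 18)
shortest-cost path #3: 8→12→7→13→9 push 1 @ unit cost 20 (adds 20)
shortest-cost path #4: 8→1→0→10→9 push 1 @ unit cost 20 (adds 20)
shortest-cost path #5: 8→12→7→5→13→9 push 1 @ unit cost 20 (adds 20)
shortest-cost path #6: 8→11→9 push 7 @ unit cost 25 (adds 175)
shortest-cost path #7: 8→1→3→7→5→13→9 push 11 @ unit cost 26 (adds 286)
shortest-cost path #8: 8→1→2→5→13→9 push 6 @ unit cost 31 (adds 186)
shortest-cost path #9: 8→1→3→0→10→9 push 3 @ unit cost 32 (adds 96)
total cost = 989

Minimum cost for 43 units: 989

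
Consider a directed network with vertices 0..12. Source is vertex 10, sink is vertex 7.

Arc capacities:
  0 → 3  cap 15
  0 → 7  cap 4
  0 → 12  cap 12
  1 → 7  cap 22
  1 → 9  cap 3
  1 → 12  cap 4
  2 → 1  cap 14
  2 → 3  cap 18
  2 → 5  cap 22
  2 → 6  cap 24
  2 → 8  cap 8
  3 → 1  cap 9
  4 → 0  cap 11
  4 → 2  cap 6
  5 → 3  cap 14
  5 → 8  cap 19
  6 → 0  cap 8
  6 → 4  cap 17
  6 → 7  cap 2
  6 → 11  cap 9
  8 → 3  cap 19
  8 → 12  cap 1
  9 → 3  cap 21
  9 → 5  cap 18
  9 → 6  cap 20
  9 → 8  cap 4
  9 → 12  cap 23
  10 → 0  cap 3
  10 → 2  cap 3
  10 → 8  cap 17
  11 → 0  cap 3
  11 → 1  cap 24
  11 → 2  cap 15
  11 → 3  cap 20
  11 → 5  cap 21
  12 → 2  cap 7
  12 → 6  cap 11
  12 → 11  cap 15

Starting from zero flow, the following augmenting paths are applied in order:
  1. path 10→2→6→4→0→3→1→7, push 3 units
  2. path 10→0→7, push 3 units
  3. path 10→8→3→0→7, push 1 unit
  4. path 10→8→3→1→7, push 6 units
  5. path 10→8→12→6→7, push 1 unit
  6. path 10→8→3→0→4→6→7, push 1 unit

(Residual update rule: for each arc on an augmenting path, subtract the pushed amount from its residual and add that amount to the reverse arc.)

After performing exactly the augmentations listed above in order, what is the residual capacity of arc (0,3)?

after path 1 (10→2→6→4→0→3→1→7, push 3): res(0,3)=12
after path 2 (10→0→7, push 3): res(0,3)=12
after path 3 (10→8→3→0→7, push 1): res(0,3)=13
after path 4 (10→8→3→1→7, push 6): res(0,3)=13
after path 5 (10→8→12→6→7, push 1): res(0,3)=13
after path 6 (10→8→3→0→4→6→7, push 1): res(0,3)=14

Residual capacity of (0,3): 14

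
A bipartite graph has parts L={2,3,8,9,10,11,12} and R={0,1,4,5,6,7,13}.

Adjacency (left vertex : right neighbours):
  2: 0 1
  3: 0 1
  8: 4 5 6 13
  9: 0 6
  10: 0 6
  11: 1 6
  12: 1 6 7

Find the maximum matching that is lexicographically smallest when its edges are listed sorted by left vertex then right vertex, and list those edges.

|M| = 5 (so the lex-smallest maximum matching has 5 edges)
process left vertices in ascending order; for each, take the smallest-labelled available neighbour that still permits 5 edges overall, or leave it unmatched if none does
lex-smallest matching: {2-0, 3-1, 8-4, 9-6, 12-7}

Lex-smallest maximum matching: {(2,0), (3,1), (8,4), (9,6), (12,7)}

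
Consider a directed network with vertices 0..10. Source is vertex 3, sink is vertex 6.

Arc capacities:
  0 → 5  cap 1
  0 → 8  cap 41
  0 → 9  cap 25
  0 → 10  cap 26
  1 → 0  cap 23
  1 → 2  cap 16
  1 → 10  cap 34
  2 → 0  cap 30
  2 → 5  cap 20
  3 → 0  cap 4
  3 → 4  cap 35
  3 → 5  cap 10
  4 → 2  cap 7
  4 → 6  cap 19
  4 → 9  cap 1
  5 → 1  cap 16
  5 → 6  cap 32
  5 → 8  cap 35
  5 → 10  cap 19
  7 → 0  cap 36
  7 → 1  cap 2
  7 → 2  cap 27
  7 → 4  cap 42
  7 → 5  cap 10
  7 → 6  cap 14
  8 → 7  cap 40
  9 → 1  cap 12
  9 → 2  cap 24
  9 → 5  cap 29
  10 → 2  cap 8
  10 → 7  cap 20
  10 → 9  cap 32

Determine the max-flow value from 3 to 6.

Maximum flow value: 41

augment #1: 3→4→6 bottleneck 19, total now 19
augment #2: 3→5→6 bottleneck 10, total now 29
augment #3: 3→0→5→6 bottleneck 1, total now 30
augment #4: 3→0→8→7→6 bottleneck 3, total now 33
augment #5: 3→4→2→5→6 bottleneck 7, total now 40
augment #6: 3→4→9→5→6 bottleneck 1, total now 41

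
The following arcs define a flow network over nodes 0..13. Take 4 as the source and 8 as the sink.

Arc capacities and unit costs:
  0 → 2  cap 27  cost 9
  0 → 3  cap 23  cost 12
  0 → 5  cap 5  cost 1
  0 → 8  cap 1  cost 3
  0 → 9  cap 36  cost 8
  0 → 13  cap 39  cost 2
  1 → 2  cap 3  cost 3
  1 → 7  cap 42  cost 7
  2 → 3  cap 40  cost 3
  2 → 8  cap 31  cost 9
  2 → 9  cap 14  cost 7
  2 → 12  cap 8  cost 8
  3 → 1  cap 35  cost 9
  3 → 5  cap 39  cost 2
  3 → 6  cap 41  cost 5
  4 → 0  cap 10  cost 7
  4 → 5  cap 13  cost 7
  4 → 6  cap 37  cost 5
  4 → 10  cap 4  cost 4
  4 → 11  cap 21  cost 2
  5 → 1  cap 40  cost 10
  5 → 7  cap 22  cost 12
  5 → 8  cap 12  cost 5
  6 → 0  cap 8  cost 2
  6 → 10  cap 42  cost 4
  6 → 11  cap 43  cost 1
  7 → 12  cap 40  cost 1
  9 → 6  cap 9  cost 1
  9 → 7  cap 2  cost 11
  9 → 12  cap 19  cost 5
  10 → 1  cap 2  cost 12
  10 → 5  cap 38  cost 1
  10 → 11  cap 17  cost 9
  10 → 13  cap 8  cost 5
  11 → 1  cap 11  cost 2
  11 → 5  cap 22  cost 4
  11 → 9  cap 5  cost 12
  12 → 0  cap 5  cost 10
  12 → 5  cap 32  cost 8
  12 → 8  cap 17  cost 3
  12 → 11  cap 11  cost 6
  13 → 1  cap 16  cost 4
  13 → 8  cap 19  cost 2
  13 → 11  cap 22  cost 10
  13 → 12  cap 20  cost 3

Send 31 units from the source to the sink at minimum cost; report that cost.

shortest-cost path #1: 4→0→8 push 1 @ unit cost 10 (adds 10)
shortest-cost path #2: 4→10→5→8 push 4 @ unit cost 10 (adds 40)
shortest-cost path #3: 4→11→5→8 push 8 @ unit cost 11 (adds 88)
shortest-cost path #4: 4→0→13→8 push 9 @ unit cost 11 (adds 99)
shortest-cost path #5: 4→6→0→13→8 push 8 @ unit cost 11 (adds 88)
shortest-cost path #6: 4→11→5→10→13→8 push 1 @ unit cost 12 (adds 12)
total cost = 337

Minimum cost for 31 units: 337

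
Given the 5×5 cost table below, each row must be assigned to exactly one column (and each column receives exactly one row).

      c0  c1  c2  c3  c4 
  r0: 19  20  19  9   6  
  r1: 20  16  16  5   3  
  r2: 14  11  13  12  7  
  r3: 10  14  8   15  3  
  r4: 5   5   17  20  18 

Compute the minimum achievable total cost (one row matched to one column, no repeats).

Minimum assignment cost: 35

optimal assignment: row0→col4 (cost 6), row1→col3 (cost 5), row2→col1 (cost 11), row3→col2 (cost 8), row4→col0 (cost 5)
total = 6 + 5 + 11 + 8 + 5 = 35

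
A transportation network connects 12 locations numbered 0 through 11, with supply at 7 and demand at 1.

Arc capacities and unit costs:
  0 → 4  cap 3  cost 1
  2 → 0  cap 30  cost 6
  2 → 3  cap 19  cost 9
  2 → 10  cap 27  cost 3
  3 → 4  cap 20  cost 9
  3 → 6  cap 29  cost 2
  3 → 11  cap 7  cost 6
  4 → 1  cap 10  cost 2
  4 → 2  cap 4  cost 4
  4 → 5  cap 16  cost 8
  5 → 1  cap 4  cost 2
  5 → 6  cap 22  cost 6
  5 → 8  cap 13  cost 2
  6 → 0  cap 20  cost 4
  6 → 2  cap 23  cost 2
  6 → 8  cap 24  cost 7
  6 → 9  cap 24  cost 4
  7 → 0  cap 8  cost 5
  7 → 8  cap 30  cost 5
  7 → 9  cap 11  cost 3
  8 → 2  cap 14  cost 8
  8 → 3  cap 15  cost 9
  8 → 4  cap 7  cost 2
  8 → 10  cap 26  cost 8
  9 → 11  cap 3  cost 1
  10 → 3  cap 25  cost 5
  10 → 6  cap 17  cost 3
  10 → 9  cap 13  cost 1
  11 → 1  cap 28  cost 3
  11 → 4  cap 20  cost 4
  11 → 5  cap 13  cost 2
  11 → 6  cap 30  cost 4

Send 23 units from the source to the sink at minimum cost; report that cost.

shortest-cost path #1: 7→9→11→1 push 3 @ unit cost 7 (adds 21)
shortest-cost path #2: 7→0→4→1 push 3 @ unit cost 8 (adds 24)
shortest-cost path #3: 7→8→4→1 push 7 @ unit cost 9 (adds 63)
shortest-cost path #4: 7→8→3→11→1 push 7 @ unit cost 23 (adds 161)
shortest-cost path #5: 7→8→3→4→5→1 push 3 @ unit cost 33 (adds 99)
total cost = 368

Minimum cost for 23 units: 368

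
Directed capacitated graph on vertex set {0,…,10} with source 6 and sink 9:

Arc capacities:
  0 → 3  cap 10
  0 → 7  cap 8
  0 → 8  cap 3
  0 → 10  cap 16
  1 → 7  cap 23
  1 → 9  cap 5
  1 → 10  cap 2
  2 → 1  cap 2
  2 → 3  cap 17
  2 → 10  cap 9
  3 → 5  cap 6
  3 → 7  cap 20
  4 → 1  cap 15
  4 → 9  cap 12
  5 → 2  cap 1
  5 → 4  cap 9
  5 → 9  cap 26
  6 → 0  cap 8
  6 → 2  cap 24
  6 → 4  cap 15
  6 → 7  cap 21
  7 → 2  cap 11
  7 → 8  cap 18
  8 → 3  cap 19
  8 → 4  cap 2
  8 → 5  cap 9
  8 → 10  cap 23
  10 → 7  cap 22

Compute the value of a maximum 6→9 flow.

augment #1: 6→4→9 bottleneck 12, total now 12
augment #2: 6→2→1→9 bottleneck 2, total now 14
augment #3: 6→4→1→9 bottleneck 3, total now 17
augment #4: 6→0→3→5→9 bottleneck 6, total now 23
augment #5: 6→0→8→5→9 bottleneck 2, total now 25
augment #6: 6→7→8→5→9 bottleneck 7, total now 32

Maximum flow value: 32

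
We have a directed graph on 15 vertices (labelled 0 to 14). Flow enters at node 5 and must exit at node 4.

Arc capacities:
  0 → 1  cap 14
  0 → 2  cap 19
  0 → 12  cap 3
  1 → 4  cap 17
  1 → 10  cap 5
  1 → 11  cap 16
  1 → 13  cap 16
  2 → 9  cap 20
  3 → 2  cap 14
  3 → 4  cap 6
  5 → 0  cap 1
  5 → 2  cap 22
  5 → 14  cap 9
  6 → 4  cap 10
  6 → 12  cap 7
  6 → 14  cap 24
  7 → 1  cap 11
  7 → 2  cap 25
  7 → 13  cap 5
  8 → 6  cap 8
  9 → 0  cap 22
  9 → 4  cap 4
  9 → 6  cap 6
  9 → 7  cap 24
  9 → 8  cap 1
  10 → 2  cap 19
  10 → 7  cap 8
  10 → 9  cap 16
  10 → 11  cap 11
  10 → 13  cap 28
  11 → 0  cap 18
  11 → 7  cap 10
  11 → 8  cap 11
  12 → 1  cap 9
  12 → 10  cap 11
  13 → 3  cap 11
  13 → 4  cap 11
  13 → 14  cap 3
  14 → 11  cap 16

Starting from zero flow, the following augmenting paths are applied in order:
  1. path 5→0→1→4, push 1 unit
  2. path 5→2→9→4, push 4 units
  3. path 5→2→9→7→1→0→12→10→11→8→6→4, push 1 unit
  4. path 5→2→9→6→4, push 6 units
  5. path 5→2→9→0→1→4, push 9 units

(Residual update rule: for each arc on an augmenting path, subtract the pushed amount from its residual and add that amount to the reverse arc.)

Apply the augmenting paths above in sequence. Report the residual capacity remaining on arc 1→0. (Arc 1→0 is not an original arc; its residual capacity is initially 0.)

after path 1 (5→0→1→4, push 1): res(1,0)=1
after path 2 (5→2→9→4, push 4): res(1,0)=1
after path 3 (5→2→9→7→1→0→12→10→11→8→6→4, push 1): res(1,0)=0
after path 4 (5→2→9→6→4, push 6): res(1,0)=0
after path 5 (5→2→9→0→1→4, push 9): res(1,0)=9

Residual capacity of (1,0): 9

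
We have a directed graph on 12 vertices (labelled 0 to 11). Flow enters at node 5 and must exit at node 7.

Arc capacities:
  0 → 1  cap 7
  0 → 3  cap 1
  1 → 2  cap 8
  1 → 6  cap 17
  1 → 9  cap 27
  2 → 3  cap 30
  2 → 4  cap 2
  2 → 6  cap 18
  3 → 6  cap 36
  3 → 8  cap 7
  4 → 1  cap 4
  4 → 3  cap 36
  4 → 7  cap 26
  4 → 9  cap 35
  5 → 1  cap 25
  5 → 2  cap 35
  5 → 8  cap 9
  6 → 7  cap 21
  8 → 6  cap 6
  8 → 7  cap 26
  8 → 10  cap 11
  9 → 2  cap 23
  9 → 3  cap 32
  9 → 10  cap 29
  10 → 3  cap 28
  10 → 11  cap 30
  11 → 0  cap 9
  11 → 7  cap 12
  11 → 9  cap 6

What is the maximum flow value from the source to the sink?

Maximum flow value: 51

augment #1: 5→8→7 bottleneck 9, total now 9
augment #2: 5→1→6→7 bottleneck 17, total now 26
augment #3: 5→2→4→7 bottleneck 2, total now 28
augment #4: 5→2→6→7 bottleneck 4, total now 32
augment #5: 5→2→3→8→7 bottleneck 7, total now 39
augment #6: 5→1→9→10→11→7 bottleneck 8, total now 47
augment #7: 5→2→6→1→9→10→11→7 bottleneck 4, total now 51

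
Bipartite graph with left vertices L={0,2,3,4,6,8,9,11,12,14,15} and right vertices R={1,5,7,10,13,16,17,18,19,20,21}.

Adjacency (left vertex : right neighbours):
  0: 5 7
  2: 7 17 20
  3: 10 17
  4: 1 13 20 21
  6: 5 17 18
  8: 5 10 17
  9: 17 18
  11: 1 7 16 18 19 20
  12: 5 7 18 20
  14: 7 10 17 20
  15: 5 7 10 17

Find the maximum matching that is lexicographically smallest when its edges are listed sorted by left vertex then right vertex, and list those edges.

Lex-smallest maximum matching: {(0,5), (2,7), (3,10), (4,1), (6,17), (9,18), (11,16), (12,20)}

|M| = 8 (so the lex-smallest maximum matching has 8 edges)
process left vertices in ascending order; for each, take the smallest-labelled available neighbour that still permits 8 edges overall, or leave it unmatched if none does
lex-smallest matching: {0-5, 2-7, 3-10, 4-1, 6-17, 9-18, 11-16, 12-20}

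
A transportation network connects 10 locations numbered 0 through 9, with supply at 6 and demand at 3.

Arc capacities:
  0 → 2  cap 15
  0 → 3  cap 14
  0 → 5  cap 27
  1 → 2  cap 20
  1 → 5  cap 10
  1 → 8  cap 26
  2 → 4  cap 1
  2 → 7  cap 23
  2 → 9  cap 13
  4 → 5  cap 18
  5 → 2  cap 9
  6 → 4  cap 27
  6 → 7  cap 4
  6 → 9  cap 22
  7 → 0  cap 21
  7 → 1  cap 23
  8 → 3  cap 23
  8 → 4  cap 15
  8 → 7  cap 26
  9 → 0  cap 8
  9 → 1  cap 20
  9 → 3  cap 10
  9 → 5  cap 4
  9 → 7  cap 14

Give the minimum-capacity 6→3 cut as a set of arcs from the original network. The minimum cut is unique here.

augment #1: 6→9→3 push 10
augment #2: 6→7→0→3 push 4
augment #3: 6→9→0→3 push 8
augment #4: 6→9→1→8→3 push 4
augment #5: 6→4→5→2→7→0→3 push 2
augment #6: 6→4→5→2→7→1→8→3 push 7
max flow = 35; residual-reachable set from 6 gives S-side
cut edges (S→T): {(5,2), (6,7), (6,9)} total cap 35

Min-cut arcs: {(5,2), (6,7), (6,9)} (total capacity 35)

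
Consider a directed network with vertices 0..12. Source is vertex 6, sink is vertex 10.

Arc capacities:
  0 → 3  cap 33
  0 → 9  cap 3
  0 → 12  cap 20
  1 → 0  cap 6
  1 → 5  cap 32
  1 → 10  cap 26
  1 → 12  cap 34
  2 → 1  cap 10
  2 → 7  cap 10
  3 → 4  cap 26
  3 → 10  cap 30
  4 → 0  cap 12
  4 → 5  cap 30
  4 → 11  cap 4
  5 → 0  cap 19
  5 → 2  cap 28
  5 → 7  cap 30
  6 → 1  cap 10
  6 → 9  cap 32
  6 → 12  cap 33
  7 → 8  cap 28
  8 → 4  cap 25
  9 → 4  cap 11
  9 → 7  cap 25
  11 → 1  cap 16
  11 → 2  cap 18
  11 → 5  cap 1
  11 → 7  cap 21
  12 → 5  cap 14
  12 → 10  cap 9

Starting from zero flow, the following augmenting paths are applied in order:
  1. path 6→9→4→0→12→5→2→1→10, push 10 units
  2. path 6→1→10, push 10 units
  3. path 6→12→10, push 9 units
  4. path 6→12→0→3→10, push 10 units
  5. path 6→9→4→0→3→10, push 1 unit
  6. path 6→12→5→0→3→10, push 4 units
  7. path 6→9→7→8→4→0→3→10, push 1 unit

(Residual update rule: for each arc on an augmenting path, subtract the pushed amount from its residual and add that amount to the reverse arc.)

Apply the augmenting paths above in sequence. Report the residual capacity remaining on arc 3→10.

after path 1 (6→9→4→0→12→5→2→1→10, push 10): res(3,10)=30
after path 2 (6→1→10, push 10): res(3,10)=30
after path 3 (6→12→10, push 9): res(3,10)=30
after path 4 (6→12→0→3→10, push 10): res(3,10)=20
after path 5 (6→9→4→0→3→10, push 1): res(3,10)=19
after path 6 (6→12→5→0→3→10, push 4): res(3,10)=15
after path 7 (6→9→7→8→4→0→3→10, push 1): res(3,10)=14

Residual capacity of (3,10): 14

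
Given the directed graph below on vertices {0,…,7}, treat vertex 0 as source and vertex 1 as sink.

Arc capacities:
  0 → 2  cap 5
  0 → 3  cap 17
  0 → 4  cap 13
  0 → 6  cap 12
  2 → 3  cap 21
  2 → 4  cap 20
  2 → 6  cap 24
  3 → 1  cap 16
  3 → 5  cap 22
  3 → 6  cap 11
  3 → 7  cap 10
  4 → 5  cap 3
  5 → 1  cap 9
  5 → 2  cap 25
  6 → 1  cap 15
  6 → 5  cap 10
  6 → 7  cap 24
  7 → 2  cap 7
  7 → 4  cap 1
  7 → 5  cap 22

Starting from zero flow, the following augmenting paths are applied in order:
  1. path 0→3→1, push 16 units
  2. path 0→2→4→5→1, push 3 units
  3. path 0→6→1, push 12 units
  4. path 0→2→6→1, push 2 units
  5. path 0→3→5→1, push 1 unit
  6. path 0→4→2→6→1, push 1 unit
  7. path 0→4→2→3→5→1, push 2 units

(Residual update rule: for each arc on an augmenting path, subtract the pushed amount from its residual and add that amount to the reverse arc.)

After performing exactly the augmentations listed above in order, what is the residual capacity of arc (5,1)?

after path 1 (0→3→1, push 16): res(5,1)=9
after path 2 (0→2→4→5→1, push 3): res(5,1)=6
after path 3 (0→6→1, push 12): res(5,1)=6
after path 4 (0→2→6→1, push 2): res(5,1)=6
after path 5 (0→3→5→1, push 1): res(5,1)=5
after path 6 (0→4→2→6→1, push 1): res(5,1)=5
after path 7 (0→4→2→3→5→1, push 2): res(5,1)=3

Residual capacity of (5,1): 3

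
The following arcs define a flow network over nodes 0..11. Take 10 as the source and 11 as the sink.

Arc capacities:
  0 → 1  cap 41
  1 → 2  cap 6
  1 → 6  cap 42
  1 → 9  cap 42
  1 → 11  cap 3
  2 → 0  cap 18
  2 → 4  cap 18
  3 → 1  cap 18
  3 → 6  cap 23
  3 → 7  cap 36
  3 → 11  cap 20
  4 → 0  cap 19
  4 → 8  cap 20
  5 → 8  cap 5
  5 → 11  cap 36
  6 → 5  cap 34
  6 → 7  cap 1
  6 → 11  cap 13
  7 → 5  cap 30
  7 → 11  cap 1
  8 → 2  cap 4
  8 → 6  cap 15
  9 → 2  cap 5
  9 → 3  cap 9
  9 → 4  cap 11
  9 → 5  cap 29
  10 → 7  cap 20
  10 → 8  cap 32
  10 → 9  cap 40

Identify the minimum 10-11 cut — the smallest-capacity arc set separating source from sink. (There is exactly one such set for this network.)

augment #1: 10→7→11 push 1
augment #2: 10→7→5→11 push 19
augment #3: 10→8→6→11 push 13
augment #4: 10→9→3→11 push 9
augment #5: 10→9→5→11 push 17
augment #6: 10→8→2→0→1→11 push 3
max flow = 62; residual-reachable set from 10 gives S-side
cut edges (S→T): {(1,11), (5,11), (6,11), (7,11), (9,3)} total cap 62

Min-cut arcs: {(1,11), (5,11), (6,11), (7,11), (9,3)} (total capacity 62)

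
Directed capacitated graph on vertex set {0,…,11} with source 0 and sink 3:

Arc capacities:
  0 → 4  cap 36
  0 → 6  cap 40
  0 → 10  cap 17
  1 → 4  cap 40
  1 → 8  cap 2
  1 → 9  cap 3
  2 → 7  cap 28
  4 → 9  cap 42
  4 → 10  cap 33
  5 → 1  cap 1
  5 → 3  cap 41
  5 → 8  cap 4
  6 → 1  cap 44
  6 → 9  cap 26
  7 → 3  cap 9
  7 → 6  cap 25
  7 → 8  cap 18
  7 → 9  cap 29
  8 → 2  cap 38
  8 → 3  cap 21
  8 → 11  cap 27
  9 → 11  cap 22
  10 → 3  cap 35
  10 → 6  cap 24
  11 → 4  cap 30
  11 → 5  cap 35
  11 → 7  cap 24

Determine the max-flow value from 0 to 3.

augment #1: 0→10→3 bottleneck 17, total now 17
augment #2: 0→4→10→3 bottleneck 18, total now 35
augment #3: 0→6→1→8→3 bottleneck 2, total now 37
augment #4: 0→4→9→11→5→3 bottleneck 18, total now 55
augment #5: 0→6→9→11→5→3 bottleneck 4, total now 59

Maximum flow value: 59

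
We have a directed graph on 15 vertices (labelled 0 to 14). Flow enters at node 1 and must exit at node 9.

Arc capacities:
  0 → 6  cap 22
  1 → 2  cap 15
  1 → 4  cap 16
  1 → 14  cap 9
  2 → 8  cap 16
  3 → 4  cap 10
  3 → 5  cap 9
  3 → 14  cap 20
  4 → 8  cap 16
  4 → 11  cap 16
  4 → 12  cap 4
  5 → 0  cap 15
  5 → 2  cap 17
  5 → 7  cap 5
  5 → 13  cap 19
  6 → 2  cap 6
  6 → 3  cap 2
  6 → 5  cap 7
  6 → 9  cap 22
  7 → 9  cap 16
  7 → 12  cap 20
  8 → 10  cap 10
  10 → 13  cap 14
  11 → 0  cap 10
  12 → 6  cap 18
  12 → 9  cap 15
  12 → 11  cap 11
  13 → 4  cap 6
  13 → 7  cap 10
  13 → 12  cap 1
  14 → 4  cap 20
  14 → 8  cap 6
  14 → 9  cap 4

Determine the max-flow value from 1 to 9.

Maximum flow value: 28

augment #1: 1→14→9 bottleneck 4, total now 4
augment #2: 1→4→12→9 bottleneck 4, total now 8
augment #3: 1→4→11→0→6→9 bottleneck 10, total now 18
augment #4: 1→2→8→10→13→7→9 bottleneck 10, total now 28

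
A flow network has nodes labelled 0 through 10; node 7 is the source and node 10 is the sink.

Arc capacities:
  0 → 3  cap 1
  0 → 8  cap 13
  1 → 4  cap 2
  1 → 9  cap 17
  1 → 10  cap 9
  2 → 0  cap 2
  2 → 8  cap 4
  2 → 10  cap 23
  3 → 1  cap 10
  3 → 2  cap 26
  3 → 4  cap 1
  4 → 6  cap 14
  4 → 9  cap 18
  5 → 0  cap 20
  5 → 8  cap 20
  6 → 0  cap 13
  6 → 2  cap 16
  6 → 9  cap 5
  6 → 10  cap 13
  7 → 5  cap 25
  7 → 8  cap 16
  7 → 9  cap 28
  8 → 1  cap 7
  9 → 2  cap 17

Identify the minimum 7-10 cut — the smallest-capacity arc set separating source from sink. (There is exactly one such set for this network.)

augment #1: 7→8→1→10 push 7
augment #2: 7→9→2→10 push 17
augment #3: 7→5→0→3→1→10 push 1
max flow = 25; residual-reachable set from 7 gives S-side
cut edges (S→T): {(0,3), (8,1), (9,2)} total cap 25

Min-cut arcs: {(0,3), (8,1), (9,2)} (total capacity 25)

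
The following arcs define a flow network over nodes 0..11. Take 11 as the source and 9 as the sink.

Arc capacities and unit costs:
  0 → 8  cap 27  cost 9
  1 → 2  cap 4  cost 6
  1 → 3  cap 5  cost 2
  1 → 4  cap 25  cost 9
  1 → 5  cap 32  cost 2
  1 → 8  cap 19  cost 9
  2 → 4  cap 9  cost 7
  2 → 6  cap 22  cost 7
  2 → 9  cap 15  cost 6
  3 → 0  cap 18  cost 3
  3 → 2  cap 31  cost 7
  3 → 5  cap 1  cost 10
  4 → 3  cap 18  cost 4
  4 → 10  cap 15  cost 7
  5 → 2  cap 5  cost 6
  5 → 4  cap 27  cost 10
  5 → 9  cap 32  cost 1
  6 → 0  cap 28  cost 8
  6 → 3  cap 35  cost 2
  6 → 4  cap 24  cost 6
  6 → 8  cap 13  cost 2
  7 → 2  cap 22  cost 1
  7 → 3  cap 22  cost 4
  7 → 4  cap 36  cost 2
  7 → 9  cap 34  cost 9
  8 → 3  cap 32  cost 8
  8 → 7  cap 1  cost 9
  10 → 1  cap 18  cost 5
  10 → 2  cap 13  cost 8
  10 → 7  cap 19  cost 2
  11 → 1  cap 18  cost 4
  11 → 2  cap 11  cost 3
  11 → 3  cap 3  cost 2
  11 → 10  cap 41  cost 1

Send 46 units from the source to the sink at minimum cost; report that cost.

Minimum cost for 46 units: 381

shortest-cost path #1: 11→1→5→9 push 18 @ unit cost 7 (adds 126)
shortest-cost path #2: 11→2→9 push 11 @ unit cost 9 (adds 99)
shortest-cost path #3: 11→10→1→5→9 push 14 @ unit cost 9 (adds 126)
shortest-cost path #4: 11→10→7→2→9 push 3 @ unit cost 10 (adds 30)
total cost = 381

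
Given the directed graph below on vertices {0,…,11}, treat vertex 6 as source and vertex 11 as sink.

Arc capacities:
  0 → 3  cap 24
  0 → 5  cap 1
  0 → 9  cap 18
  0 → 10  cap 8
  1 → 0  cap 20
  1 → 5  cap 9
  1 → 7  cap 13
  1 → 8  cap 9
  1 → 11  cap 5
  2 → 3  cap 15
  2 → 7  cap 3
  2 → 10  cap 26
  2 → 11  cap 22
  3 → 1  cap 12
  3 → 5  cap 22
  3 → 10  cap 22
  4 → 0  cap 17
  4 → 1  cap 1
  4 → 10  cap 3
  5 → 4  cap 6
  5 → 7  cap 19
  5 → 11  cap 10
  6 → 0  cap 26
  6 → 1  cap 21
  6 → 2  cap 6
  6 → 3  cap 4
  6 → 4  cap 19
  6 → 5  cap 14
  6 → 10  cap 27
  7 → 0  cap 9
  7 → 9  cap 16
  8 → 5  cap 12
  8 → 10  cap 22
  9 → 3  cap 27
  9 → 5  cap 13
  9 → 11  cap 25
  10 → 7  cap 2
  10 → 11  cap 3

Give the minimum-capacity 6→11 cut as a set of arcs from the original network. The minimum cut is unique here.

Min-cut arcs: {(1,11), (5,11), (6,2), (9,11), (10,11)} (total capacity 49)

augment #1: 6→1→11 push 5
augment #2: 6→2→11 push 6
augment #3: 6→5→11 push 10
augment #4: 6→10→11 push 3
augment #5: 6→0→9→11 push 18
augment #6: 6→1→7→9→11 push 7
max flow = 49; residual-reachable set from 6 gives S-side
cut edges (S→T): {(1,11), (5,11), (6,2), (9,11), (10,11)} total cap 49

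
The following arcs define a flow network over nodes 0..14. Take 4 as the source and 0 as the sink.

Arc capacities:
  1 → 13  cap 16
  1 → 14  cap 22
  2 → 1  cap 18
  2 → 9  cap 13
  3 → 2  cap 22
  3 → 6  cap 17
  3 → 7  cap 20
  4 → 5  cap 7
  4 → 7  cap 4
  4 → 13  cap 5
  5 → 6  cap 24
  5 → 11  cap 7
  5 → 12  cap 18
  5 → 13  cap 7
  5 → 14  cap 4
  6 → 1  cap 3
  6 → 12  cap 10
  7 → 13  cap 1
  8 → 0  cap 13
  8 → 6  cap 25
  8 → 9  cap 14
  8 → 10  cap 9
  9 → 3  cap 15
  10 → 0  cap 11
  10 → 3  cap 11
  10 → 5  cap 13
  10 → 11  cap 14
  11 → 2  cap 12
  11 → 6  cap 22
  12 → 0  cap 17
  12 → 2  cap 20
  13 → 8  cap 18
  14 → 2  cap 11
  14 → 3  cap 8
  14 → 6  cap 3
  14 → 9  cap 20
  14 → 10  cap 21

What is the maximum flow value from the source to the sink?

augment #1: 4→5→12→0 bottleneck 7, total now 7
augment #2: 4→13→8→0 bottleneck 5, total now 12
augment #3: 4→7→13→8→0 bottleneck 1, total now 13

Maximum flow value: 13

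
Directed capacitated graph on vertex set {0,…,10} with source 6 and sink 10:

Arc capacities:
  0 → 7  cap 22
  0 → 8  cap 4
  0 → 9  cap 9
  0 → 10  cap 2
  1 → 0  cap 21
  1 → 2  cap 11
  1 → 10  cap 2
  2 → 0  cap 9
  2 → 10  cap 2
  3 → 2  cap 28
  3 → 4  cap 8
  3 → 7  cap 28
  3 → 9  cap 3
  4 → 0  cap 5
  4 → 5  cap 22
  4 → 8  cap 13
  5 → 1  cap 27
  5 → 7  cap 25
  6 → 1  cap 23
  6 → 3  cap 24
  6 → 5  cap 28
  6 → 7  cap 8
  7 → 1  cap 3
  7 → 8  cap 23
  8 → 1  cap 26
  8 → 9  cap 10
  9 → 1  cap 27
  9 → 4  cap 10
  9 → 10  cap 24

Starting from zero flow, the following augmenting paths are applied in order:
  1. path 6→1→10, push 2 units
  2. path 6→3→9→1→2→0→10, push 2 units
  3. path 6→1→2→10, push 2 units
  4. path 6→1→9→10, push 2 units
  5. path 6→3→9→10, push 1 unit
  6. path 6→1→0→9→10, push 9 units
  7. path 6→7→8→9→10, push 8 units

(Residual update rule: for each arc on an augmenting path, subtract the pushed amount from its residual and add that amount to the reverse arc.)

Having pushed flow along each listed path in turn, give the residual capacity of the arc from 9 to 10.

Residual capacity of (9,10): 4

after path 1 (6→1→10, push 2): res(9,10)=24
after path 2 (6→3→9→1→2→0→10, push 2): res(9,10)=24
after path 3 (6→1→2→10, push 2): res(9,10)=24
after path 4 (6→1→9→10, push 2): res(9,10)=22
after path 5 (6→3→9→10, push 1): res(9,10)=21
after path 6 (6→1→0→9→10, push 9): res(9,10)=12
after path 7 (6→7→8→9→10, push 8): res(9,10)=4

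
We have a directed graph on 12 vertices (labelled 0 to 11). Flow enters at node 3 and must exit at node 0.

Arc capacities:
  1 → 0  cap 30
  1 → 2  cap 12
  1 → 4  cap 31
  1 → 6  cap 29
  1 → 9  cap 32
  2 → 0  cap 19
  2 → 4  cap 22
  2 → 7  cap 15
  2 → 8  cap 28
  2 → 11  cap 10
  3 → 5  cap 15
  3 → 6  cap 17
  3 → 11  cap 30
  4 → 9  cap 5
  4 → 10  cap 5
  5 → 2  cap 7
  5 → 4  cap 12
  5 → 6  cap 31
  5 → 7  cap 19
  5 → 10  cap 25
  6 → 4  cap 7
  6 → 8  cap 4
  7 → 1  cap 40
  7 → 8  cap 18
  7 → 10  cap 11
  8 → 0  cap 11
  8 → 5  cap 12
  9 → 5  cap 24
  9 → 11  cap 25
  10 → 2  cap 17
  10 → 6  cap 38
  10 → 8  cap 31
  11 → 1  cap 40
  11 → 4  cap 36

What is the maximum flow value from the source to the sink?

Maximum flow value: 56

augment #1: 3→5→2→0 bottleneck 7, total now 7
augment #2: 3→6→8→0 bottleneck 4, total now 11
augment #3: 3→11→1→0 bottleneck 30, total now 41
augment #4: 3→5→7→8→0 bottleneck 7, total now 48
augment #5: 3→5→10→2→0 bottleneck 1, total now 49
augment #6: 3→6→4→10→2→0 bottleneck 5, total now 54
augment #7: 3→6→4→9→5→10→2→0 bottleneck 2, total now 56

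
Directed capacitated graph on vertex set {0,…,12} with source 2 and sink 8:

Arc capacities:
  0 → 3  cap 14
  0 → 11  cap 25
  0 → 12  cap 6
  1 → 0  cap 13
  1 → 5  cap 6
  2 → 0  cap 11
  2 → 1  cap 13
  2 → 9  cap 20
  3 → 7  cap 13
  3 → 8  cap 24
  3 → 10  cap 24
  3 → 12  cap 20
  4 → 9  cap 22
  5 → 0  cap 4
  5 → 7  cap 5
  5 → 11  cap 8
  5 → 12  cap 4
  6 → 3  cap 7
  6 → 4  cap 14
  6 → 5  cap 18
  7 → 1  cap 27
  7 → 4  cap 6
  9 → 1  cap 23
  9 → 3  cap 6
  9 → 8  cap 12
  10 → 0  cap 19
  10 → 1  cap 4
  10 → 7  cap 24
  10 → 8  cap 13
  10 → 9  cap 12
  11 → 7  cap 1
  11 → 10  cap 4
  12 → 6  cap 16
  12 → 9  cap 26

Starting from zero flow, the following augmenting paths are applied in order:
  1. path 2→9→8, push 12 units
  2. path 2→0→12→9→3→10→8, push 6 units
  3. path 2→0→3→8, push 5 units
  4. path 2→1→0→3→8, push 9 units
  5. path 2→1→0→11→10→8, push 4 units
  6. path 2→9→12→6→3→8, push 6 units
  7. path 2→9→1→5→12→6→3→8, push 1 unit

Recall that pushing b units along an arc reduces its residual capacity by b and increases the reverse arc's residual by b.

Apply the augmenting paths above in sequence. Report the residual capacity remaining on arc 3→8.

after path 1 (2→9→8, push 12): res(3,8)=24
after path 2 (2→0→12→9→3→10→8, push 6): res(3,8)=24
after path 3 (2→0→3→8, push 5): res(3,8)=19
after path 4 (2→1→0→3→8, push 9): res(3,8)=10
after path 5 (2→1→0→11→10→8, push 4): res(3,8)=10
after path 6 (2→9→12→6→3→8, push 6): res(3,8)=4
after path 7 (2→9→1→5→12→6→3→8, push 1): res(3,8)=3

Residual capacity of (3,8): 3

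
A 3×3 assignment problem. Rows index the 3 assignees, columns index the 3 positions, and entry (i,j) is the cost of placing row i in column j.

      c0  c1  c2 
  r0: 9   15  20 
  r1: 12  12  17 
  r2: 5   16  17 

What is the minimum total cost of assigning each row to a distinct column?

one of 2 optimal assignments: row0→col1 (cost 15), row1→col2 (cost 17), row2→col0 (cost 5)
total = 15 + 17 + 5 = 37

Minimum assignment cost: 37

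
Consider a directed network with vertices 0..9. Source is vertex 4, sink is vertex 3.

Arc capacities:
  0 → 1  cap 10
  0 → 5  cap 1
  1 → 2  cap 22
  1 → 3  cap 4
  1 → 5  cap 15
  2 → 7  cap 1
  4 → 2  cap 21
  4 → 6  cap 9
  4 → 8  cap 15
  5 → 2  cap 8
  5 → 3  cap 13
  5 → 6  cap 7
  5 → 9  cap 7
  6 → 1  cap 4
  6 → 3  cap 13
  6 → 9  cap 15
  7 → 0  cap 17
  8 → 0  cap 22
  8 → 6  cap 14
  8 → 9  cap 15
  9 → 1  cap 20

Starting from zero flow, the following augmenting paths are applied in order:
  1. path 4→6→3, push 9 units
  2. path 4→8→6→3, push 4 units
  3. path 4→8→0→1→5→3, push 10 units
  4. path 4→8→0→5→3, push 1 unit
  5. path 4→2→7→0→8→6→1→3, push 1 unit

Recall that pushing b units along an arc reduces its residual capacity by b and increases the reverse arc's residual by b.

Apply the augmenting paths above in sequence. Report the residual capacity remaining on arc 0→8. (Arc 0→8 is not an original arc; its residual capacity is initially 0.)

after path 1 (4→6→3, push 9): res(0,8)=0
after path 2 (4→8→6→3, push 4): res(0,8)=0
after path 3 (4→8→0→1→5→3, push 10): res(0,8)=10
after path 4 (4→8→0→5→3, push 1): res(0,8)=11
after path 5 (4→2→7→0→8→6→1→3, push 1): res(0,8)=10

Residual capacity of (0,8): 10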